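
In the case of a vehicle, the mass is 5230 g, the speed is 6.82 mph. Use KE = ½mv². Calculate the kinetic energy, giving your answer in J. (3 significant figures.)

Directly: KE = ½mv².
m = 5230 g = 5.230 kg; v = 6.82 mph = 3.049 m/s.
KE = 24.31 J  (the unit combination reduces to kg·m²/s² = J)

24.3 J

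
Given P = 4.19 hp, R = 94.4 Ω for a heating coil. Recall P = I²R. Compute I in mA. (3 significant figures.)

Rearranging: I = √(P/R).
P = 4.19 hp = 3124 W; R = 94.4 Ω.
I = 5.753 A
5.753 A × (1 mA / 0.001000 A) = 5753 mA

5750 mA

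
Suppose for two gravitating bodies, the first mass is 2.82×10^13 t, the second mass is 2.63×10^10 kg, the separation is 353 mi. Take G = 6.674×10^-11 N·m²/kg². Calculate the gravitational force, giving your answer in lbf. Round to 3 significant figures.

34500 lbf

From Newton's law of gravitation: F = Gm₁m₂/r².
m₁ = 2.82×10^13 t = 2.820×10^16 kg; m₂ = 2.63×10^10 kg; r = 353 mi = 5.681×10^5 m; G = 6.674×10^-11 N·m²/kg².
F = 1.534×10^5 N  (the unit combination reduces to kg·m/s² = N)
1.534×10^5 N × (1 lbf / 4.448 N) = 34479 lbf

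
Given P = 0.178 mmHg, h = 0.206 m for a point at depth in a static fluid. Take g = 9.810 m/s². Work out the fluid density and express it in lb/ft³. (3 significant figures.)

Solving P = ρ·g·h for ρ: ρ = P/(g·h).
P = 0.178 mmHg = 23.73 Pa; h = 0.206 m; g = 9.810 m/s².
ρ = 11.74 kg/m³
11.74 kg/m³ × (1 lb/ft³ / 16.02 kg/m³) = 0.7331 lb/ft³

0.733 lb/ft³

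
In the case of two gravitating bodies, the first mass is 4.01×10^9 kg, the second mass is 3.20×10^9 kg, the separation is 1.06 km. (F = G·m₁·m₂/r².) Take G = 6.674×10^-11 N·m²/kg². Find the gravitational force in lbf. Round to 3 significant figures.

Directly: F = Gm₁m₂/r².
m₁ = 4.01×10^9 kg; m₂ = 3.20×10^9 kg; r = 1.06 km = 1060 m; G = 6.674×10^-11 N·m²/kg².
F = 762.2 N  (the unit combination reduces to kg·m/s² = N)
762.2 N × (1 lbf / 4.448 N) = 171.3 lbf

171 lbf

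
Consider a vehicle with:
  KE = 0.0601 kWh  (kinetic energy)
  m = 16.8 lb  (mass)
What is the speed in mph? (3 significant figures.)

Solving KE = ½mv² for v: v = √(2·KE/m).
KE = 0.0601 kWh = 2.164×10^5 J; m = 16.8 lb = 7.620 kg.
v = 238.3 m/s
238.3 m/s × (1 mph / 0.4470 m/s) = 533.1 mph

533 mph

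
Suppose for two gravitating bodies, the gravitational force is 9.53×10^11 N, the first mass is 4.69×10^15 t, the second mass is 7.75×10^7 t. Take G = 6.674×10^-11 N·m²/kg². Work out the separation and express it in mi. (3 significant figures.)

From Newton's law of gravitation: r = √(G·m₁m₂/F).
F = 9.53×10^11 N; m₁ = 4.69×10^15 t = 4.690×10^18 kg; m₂ = 7.75×10^7 t = 7.750×10^10 kg; G = 6.674×10^-11 N·m²/kg².
r = 5045 m
5045 m × (1 mi / 1609 m) = 3.135 mi

3.13 mi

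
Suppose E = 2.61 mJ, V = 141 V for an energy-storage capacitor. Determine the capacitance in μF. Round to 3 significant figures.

0.263 μF

Rearranging E = ½C·V² for C: C = 2E/V².
E = 2.61 mJ = 0.002610 J; V = 141 V.
C = 2.626×10^-7 F
2.626×10^-7 F × (1 μF / 1.000×10^-6 F) = 0.2626 μF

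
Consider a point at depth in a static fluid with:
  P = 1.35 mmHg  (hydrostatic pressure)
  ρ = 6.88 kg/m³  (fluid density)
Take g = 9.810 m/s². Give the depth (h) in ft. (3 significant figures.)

8.75 ft

Solving P = ρ·g·h for h: h = P/(ρ·g).
P = 1.35 mmHg = 180.0 Pa; ρ = 6.88 kg/m³; g = 9.810 m/s².
h = 2.667 m
2.667 m × (1 ft / 0.3048 m) = 8.749 ft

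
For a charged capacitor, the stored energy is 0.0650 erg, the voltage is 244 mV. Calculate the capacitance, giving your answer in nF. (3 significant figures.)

Rearranging E = ½C·V² for C: C = 2E/V².
E = 0.0650 erg = 6.500×10^-9 J; V = 244 mV = 0.2440 V.
C = 2.184×10^-7 F
2.184×10^-7 F × (1 nF / 1.000×10^-9 F) = 218.4 nF

218 nF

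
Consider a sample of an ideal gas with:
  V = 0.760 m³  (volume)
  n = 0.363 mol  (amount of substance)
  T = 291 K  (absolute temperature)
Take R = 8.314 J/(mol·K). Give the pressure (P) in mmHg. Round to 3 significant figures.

8.67 mmHg

P is given directly by: P = nRT/V.
V = 0.760 m³; n = 0.363 mol; T = 291 K; R = 8.314 J/(mol·K).
P = 1156 Pa
1156 Pa × (1 mmHg / 133.3 Pa) = 8.668 mmHg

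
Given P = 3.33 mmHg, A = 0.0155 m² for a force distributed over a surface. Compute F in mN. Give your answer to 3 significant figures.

6880 mN

Rearranging: F = P·A.
P = 3.33 mmHg = 444.0 Pa; A = 0.0155 m².
F = 6.881 N  (the unit combination reduces to kg·m/s² = N)
6.881 N × (1 mN / 0.001000 N) = 6881 mN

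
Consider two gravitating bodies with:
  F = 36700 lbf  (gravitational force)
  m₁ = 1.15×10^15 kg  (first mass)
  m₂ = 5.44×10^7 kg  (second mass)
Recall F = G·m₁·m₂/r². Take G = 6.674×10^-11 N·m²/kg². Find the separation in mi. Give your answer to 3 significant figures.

3.14 mi

From Newton's law of gravitation: r = √(G·m₁m₂/F).
F = 36700 lbf = 1.632×10^5 N; m₁ = 1.15×10^15 kg; m₂ = 5.44×10^7 kg; G = 6.674×10^-11 N·m²/kg².
r = 5057 m
5057 m × (1 mi / 1609 m) = 3.142 mi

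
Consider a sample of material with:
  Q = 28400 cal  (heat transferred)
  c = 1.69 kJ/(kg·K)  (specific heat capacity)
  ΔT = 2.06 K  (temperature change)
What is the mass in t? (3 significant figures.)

Solving Q = m·c·ΔT for m: m = Q/(c·ΔT).
Q = 28400 cal = 1.188×10^5 J; c = 1.69 kJ/(kg·K) = 1690 J/(kg·K); ΔT = 2.06 K.
m = 34.13 kg
34.13 kg × (1 t / 1000 kg) = 0.03413 t

0.0341 t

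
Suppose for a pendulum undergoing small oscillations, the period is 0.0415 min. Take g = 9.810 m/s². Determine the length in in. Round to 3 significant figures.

Rearranging T = 2π√(L/g) for L: L = g·(T/2π)².
T = 0.0415 min = 2.490 s; g = 9.810 m/s².
L = 1.541 m
1.541 m × (1 in / 0.02540 m) = 60.66 in

60.7 in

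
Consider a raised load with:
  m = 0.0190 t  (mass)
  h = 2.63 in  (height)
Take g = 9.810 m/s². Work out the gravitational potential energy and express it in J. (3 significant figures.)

12.5 J

PE is given directly by: PE = mgh.
m = 0.0190 t = 19.00 kg; h = 2.63 in = 0.06680 m; g = 9.810 m/s².
PE = 12.45 J  (the unit combination reduces to kg·m²/s² = J)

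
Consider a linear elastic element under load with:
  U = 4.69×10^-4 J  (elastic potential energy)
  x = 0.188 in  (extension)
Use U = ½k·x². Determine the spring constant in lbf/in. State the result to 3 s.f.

Rearranging U = ½k·x² for k: k = 2U/x².
U = 4.69×10^-4 J; x = 0.188 in = 0.004775 m.
k = 41.14 N/m
41.14 N/m × (1 lbf/in / 175.1 N/m) = 0.2349 lbf/in

0.235 lbf/in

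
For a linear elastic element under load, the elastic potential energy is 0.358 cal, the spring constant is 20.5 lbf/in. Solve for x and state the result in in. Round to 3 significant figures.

1.14 in

Rearranging: x = √(2U/k).
U = 0.358 cal = 1.498 J; k = 20.5 lbf/in = 3590 N/m.
x = 0.02889 m
0.02889 m × (1 in / 0.02540 m) = 1.137 in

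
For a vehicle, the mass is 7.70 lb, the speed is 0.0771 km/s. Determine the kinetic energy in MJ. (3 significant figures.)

Directly: KE = ½mv².
m = 7.70 lb = 3.493 kg; v = 0.0771 km/s = 77.10 m/s.
KE = 10381 J
10381 J × (1 MJ / 1.000×10^6 J) = 0.01038 MJ

0.0104 MJ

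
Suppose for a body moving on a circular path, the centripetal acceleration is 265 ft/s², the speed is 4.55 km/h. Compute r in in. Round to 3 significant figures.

0.779 in

Solving a = v²/r for r: r = v²/a.
a = 265 ft/s² = 80.77 m/s²; v = 4.55 km/h = 1.264 m/s.
r = 0.01978 m
0.01978 m × (1 in / 0.02540 m) = 0.7786 in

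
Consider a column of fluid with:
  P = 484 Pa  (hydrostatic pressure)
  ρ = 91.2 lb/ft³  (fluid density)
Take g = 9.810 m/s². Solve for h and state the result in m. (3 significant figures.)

Solving P = ρ·g·h for h: h = P/(ρ·g).
P = 484 Pa; ρ = 91.2 lb/ft³ = 1461 kg/m³; g = 9.810 m/s².
h = 0.03377 m

0.0338 m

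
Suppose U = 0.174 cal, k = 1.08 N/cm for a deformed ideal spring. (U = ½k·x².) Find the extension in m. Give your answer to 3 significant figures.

Rearranging: x = √(2U/k).
U = 0.174 cal = 0.7280 J; k = 1.08 N/cm = 108.0 N/m.
x = 0.1161 m

0.116 m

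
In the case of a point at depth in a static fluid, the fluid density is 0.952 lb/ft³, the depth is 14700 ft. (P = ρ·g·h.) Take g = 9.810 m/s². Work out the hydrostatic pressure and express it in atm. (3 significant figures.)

6.62 atm

Directly: P = ρgh.
ρ = 0.952 lb/ft³ = 15.25 kg/m³; h = 14700 ft = 4481 m; g = 9.810 m/s².
P = 6.703×10^5 Pa
6.703×10^5 Pa × (1 atm / 1.013×10^5 Pa) = 6.615 atm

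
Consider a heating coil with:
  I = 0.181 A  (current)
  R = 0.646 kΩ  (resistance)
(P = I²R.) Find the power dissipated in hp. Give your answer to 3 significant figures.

P is given directly by: P = I²R.
I = 0.181 A; R = 0.646 kΩ = 646.0 Ω.
P = 21.16 W
21.16 W × (1 hp / 745.7 W) = 0.02838 hp

0.0284 hp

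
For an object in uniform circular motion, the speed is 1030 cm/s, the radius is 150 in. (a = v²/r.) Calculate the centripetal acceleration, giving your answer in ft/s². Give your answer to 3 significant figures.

a is given directly by: a = v²/r.
v = 1030 cm/s = 10.30 m/s; r = 150 in = 3.810 m.
a = 27.85 m/s²
27.85 m/s² × (1 ft/s² / 0.3048 m/s²) = 91.36 ft/s²

91.4 ft/s²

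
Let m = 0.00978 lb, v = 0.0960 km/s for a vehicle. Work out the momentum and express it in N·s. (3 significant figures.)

0.426 N·s

Directly: p = mv.
m = 0.00978 lb = 0.004436 kg; v = 0.0960 km/s = 96.00 m/s.
p = 0.4259 kg·m/s  (the unit combination reduces to kg·m/s = kg·m/s)
Since 1 N·s = 1 kg·m/s, 0.4259 N·s.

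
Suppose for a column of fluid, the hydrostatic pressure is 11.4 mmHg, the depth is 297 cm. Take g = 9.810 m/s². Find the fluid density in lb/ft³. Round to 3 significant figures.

3.26 lb/ft³

Rearranging P = ρ·g·h for ρ: ρ = P/(g·h).
P = 11.4 mmHg = 1520 Pa; h = 297 cm = 2.970 m; g = 9.810 m/s².
ρ = 52.17 kg/m³
52.17 kg/m³ × (1 lb/ft³ / 16.02 kg/m³) = 3.257 lb/ft³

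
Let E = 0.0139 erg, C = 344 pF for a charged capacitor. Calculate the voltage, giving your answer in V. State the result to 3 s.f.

2.84 V

Rearranging E = ½C·V² for V: V = √(2E/C).
E = 0.0139 erg = 1.390×10^-9 J; C = 344 pF = 3.440×10^-10 F.
V = 2.843 V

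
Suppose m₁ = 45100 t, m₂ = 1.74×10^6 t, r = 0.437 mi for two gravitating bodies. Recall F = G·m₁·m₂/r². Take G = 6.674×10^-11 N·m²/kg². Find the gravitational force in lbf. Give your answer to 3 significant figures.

2.38 lbf

Directly: F = Gm₁m₂/r².
m₁ = 45100 t = 4.510×10^7 kg; m₂ = 1.74×10^6 t = 1.740×10^9 kg; r = 0.437 mi = 703.3 m; G = 6.674×10^-11 N·m²/kg².
F = 10.59 N
10.59 N × (1 lbf / 4.448 N) = 2.380 lbf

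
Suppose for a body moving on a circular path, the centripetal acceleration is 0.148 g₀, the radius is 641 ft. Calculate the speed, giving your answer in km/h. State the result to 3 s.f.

60.6 km/h

Solving a = v²/r for v: v = √(a·r).
a = 0.148 g₀ = 1.451 m/s²; r = 641 ft = 195.4 m.
v = 16.84 m/s
16.84 m/s × (1 km/h / 0.2778 m/s) = 60.62 km/h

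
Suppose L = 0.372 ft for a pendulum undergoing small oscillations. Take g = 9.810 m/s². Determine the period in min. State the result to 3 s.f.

0.0113 min

T is given directly by: T = 2π√(L/g).
L = 0.372 ft = 0.1134 m; g = 9.810 m/s².
T = 0.6755 s
0.6755 s × (1 min / 60.00 s) = 0.01126 min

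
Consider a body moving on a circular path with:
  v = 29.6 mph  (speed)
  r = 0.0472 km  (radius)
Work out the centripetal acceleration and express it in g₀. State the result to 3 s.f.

0.378 g₀

Directly: a = v²/r.
v = 29.6 mph = 13.23 m/s; r = 0.0472 km = 47.20 m.
a = 3.710 m/s²
3.710 m/s² × (1 g₀ / 9.807 m/s²) = 0.3783 g₀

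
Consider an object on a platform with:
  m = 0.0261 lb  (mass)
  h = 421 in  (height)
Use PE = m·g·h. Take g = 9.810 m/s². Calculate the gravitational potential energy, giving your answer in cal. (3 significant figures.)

PE is given directly by: PE = mgh.
m = 0.0261 lb = 0.01184 kg; h = 421 in = 10.69 m; g = 9.810 m/s².
PE = 1.242 J
1.242 J × (1 cal / 4.184 J) = 0.2968 cal

0.297 cal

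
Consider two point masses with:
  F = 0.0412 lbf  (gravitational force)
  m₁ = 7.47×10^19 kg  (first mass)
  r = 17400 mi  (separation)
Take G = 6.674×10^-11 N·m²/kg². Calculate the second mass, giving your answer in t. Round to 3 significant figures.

28.8 t

Rearranging F = G·m₁·m₂/r² for m₂: m₂ = F·r²/(G·m₁).
F = 0.0412 lbf = 0.1833 N; m₁ = 7.47×10^19 kg; r = 17400 mi = 2.800×10^7 m; G = 6.674×10^-11 N·m²/kg².
m₂ = 28825 kg
28825 kg × (1 t / 1000 kg) = 28.83 t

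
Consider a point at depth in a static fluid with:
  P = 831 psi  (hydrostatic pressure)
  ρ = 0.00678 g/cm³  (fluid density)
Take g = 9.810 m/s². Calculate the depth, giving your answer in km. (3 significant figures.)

Rearranging: h = P/(ρ·g).
P = 831 psi = 5.730×10^6 Pa; ρ = 0.00678 g/cm³ = 6.780 kg/m³; g = 9.810 m/s².
h = 86143 m
86143 m × (1 km / 1000 m) = 86.14 km

86.1 km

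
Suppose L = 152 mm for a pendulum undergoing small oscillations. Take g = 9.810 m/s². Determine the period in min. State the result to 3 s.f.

T is given directly by: T = 2π√(L/g).
L = 152 mm = 0.1520 m; g = 9.810 m/s².
T = 0.7821 s
0.7821 s × (1 min / 60.00 s) = 0.01304 min

0.0130 min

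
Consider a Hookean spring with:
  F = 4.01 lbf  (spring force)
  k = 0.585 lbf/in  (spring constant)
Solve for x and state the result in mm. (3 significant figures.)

174 mm

From Hooke's law: x = F/k.
F = 4.01 lbf = 17.84 N; k = 0.585 lbf/in = 102.4 N/m.
x = 0.1741 m
0.1741 m × (1 mm / 0.001000 m) = 174.1 mm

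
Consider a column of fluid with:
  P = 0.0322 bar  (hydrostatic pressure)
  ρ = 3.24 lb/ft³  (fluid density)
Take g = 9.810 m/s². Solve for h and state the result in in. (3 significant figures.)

Rearranging: h = P/(ρ·g).
P = 0.0322 bar = 3220 Pa; ρ = 3.24 lb/ft³ = 51.90 kg/m³; g = 9.810 m/s².
h = 6.324 m
6.324 m × (1 in / 0.02540 m) = 249.0 in

249 in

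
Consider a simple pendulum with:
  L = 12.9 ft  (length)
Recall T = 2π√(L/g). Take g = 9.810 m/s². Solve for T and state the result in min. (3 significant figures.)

0.0663 min

Directly: T = 2π√(L/g).
L = 12.9 ft = 3.932 m; g = 9.810 m/s².
T = 3.978 s
3.978 s × (1 min / 60.00 s) = 0.06630 min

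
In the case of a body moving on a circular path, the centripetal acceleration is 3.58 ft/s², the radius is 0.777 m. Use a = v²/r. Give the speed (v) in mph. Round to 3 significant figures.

2.06 mph

Rearranging a = v²/r for v: v = √(a·r).
a = 3.58 ft/s² = 1.091 m/s²; r = 0.777 m.
v = 0.9208 m/s
0.9208 m/s × (1 mph / 0.4470 m/s) = 2.060 mph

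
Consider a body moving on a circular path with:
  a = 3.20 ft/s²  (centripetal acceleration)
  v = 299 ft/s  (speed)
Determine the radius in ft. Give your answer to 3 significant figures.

Rearranging: r = v²/a.
a = 3.20 ft/s² = 0.9754 m/s²; v = 299 ft/s = 91.14 m/s.
r = 8515 m
8515 m × (1 ft / 0.3048 m) = 27938 ft

27900 ft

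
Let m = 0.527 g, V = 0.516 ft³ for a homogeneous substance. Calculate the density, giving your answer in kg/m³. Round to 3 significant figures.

ρ is given directly by: ρ = m/V.
m = 0.527 g = 5.270×10^-4 kg; V = 0.516 ft³ = 0.01461 m³.
ρ = 0.03607 kg/m³

0.0361 kg/m³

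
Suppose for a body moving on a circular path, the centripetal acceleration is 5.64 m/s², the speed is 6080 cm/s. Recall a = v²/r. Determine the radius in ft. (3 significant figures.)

2150 ft

Rearranging: r = v²/a.
a = 5.64 m/s²; v = 6080 cm/s = 60.80 m/s.
r = 655.4 m
655.4 m × (1 ft / 0.3048 m) = 2150 ft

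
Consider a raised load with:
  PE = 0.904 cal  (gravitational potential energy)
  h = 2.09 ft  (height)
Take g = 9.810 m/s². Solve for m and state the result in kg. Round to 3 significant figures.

Rearranging: m = PE/(g·h).
PE = 0.904 cal = 3.782 J; h = 2.09 ft = 0.6370 m; g = 9.810 m/s².
m = 0.6052 kg

0.605 kg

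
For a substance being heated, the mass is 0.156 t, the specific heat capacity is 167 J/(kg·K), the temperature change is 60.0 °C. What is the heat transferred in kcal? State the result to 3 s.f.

Directly: Q = mcΔT.
m = 0.156 t = 156.0 kg; c = 167 J/(kg·K); ΔT = 60.0 °C = 60.00 K.
Q = 1.563×10^6 J
1.563×10^6 J × (1 kcal / 4184 J) = 373.6 kcal

374 kcal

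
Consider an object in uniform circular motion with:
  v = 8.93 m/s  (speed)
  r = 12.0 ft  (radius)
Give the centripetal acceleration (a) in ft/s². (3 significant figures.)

a is given directly by: a = v²/r.
v = 8.93 m/s; r = 12.0 ft = 3.658 m.
a = 21.80 m/s²
21.80 m/s² × (1 ft/s² / 0.3048 m/s²) = 71.53 ft/s²

71.5 ft/s²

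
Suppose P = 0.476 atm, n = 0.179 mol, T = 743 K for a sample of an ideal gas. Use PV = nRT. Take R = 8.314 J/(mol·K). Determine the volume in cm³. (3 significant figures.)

From the ideal-gas law: V = nRT/P.
P = 0.476 atm = 48231 Pa; n = 0.179 mol; T = 743 K; R = 8.314 J/(mol·K).
V = 0.02293 m³
0.02293 m³ × (1 cm³ / 1.000×10^-6 m³) = 22926 cm³

22900 cm³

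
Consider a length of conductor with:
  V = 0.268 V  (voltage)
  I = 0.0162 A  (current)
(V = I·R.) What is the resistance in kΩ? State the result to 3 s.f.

0.0165 kΩ

Rearranging V = I·R for R: R = V/I.
V = 0.268 V; I = 0.0162 A.
R = 16.54 Ω
16.54 Ω × (1 kΩ / 1000 Ω) = 0.01654 kΩ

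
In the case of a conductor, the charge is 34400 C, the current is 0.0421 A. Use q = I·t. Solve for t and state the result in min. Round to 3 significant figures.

Solving q = I·t for t: t = q/I.
q = 34400 C; I = 0.0421 A.
t = 8.171×10^5 s
8.171×10^5 s × (1 min / 60.00 s) = 13618 min

13600 min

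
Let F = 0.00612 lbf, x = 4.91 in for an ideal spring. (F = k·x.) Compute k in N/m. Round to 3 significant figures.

Rearranging F = k·x for k: k = F/x.
F = 0.00612 lbf = 0.02722 N; x = 4.91 in = 0.1247 m.
k = 0.2183 N/m

0.218 N/m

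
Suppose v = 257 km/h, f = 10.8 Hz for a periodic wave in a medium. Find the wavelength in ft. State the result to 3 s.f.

21.7 ft

Rearranging v = f·λ for λ: λ = v/f.
v = 257 km/h = 71.39 m/s; f = 10.8 Hz.
λ = 6.610 m
6.610 m × (1 ft / 0.3048 m) = 21.69 ft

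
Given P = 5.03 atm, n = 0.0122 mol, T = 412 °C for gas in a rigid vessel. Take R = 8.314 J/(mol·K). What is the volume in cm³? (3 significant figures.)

136 cm³

From the ideal-gas law: V = nRT/P.
P = 5.03 atm = 5.097×10^5 Pa; n = 0.0122 mol; T = 412 °C = 685.1 K; R = 8.314 J/(mol·K).
V = 1.364×10^-4 m³
1.364×10^-4 m³ × (1 cm³ / 1.000×10^-6 m³) = 136.4 cm³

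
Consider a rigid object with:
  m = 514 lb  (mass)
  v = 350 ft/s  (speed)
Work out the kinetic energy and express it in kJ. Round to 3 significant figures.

1330 kJ

Directly: KE = ½mv².
m = 514 lb = 233.1 kg; v = 350 ft/s = 106.7 m/s.
KE = 1.327×10^6 J
1.327×10^6 J × (1 kJ / 1000 J) = 1327 kJ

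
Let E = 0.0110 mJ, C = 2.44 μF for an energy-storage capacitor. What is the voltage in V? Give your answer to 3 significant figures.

3.00 V

Solving E = ½C·V² for V: V = √(2E/C).
E = 0.0110 mJ = 1.100×10^-5 J; C = 2.44 μF = 2.440×10^-6 F.
V = 3.003 V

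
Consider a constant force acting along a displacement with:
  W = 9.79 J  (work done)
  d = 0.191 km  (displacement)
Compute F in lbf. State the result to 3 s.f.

Solving W = F·d for F: F = W/d.
W = 9.79 J; d = 0.191 km = 191.0 m.
F = 0.05126 N
0.05126 N × (1 lbf / 4.448 N) = 0.01152 lbf

0.0115 lbf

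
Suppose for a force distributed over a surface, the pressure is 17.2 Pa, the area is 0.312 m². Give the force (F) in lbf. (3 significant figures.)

1.21 lbf

Rearranging: F = P·A.
P = 17.2 Pa; A = 0.312 m².
F = 5.366 N
5.366 N × (1 lbf / 4.448 N) = 1.206 lbf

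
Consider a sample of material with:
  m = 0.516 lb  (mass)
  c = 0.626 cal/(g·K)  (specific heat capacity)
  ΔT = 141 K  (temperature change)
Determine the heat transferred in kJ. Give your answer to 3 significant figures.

86.4 kJ

Q is given directly by: Q = mcΔT.
m = 0.516 lb = 0.2341 kg; c = 0.626 cal/(g·K) = 2619 J/(kg·K); ΔT = 141 K.
Q = 86437 J
86437 J × (1 kJ / 1000 J) = 86.44 kJ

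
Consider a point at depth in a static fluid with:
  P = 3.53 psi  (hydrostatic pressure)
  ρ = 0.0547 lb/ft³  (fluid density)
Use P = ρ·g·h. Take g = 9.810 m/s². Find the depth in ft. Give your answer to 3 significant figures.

Solving P = ρ·g·h for h: h = P/(ρ·g).
P = 3.53 psi = 24338 Pa; ρ = 0.0547 lb/ft³ = 0.8762 kg/m³; g = 9.810 m/s².
h = 2831 m
2831 m × (1 ft / 0.3048 m) = 9290 ft

9290 ft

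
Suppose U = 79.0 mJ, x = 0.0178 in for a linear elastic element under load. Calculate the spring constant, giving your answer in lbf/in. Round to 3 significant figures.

Rearranging U = ½k·x² for k: k = 2U/x².
U = 79.0 mJ = 0.07900 J; x = 0.0178 in = 4.521×10^-4 m.
k = 7.729×10^5 N/m
7.729×10^5 N/m × (1 lbf/in / 175.1 N/m) = 4414 lbf/in

4410 lbf/in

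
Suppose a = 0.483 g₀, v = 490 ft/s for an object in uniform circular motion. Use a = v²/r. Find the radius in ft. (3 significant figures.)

Rearranging a = v²/r for r: r = v²/a.
a = 0.483 g₀ = 4.737 m/s²; v = 490 ft/s = 149.4 m/s.
r = 4709 m
4709 m × (1 ft / 0.3048 m) = 15450 ft

15500 ft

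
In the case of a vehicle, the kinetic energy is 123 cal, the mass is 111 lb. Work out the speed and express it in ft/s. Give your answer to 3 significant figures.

14.8 ft/s

Solving KE = ½mv² for v: v = √(2·KE/m).
KE = 123 cal = 514.6 J; m = 111 lb = 50.35 kg.
v = 4.521 m/s
4.521 m/s × (1 ft/s / 0.3048 m/s) = 14.83 ft/s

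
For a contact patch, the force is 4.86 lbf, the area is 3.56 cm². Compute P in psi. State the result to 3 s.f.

8.81 psi

P is given directly by: P = F/A.
F = 4.86 lbf = 21.62 N; A = 3.56 cm² = 3.560×10^-4 m².
P = 60726 Pa
60726 Pa × (1 psi / 6895 Pa) = 8.808 psi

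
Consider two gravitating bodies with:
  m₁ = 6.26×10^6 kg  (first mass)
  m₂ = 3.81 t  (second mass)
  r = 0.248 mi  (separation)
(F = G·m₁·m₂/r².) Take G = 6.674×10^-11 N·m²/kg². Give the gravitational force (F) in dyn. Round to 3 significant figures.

0.999 dyn

F is given directly by: F = Gm₁m₂/r².
m₁ = 6.26×10^6 kg; m₂ = 3.81 t = 3810 kg; r = 0.248 mi = 399.1 m; G = 6.674×10^-11 N·m²/kg².
F = 9.993×10^-6 N
9.993×10^-6 N × (1 dyn / 1.000×10^-5 N) = 0.9993 dyn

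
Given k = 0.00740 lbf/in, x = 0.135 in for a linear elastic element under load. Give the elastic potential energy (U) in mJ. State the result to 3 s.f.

0.00762 mJ

U is given directly by: U = ½kx².
k = 0.00740 lbf/in = 1.296 N/m; x = 0.135 in = 0.003429 m.
U = 7.619×10^-6 J  (the unit combination reduces to kg·m²/s² = J)
7.619×10^-6 J × (1 mJ / 0.001000 J) = 0.007619 mJ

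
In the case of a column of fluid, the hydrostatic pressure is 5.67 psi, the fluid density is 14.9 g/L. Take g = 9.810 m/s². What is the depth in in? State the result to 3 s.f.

Rearranging: h = P/(ρ·g).
P = 5.67 psi = 39093 Pa; ρ = 14.9 g/L = 14.90 kg/m³; g = 9.810 m/s².
h = 267.5 m
267.5 m × (1 in / 0.02540 m) = 10530 in

10500 in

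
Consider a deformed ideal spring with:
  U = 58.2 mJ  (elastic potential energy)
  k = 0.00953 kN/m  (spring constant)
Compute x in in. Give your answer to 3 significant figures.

4.35 in

Rearranging: x = √(2U/k).
U = 58.2 mJ = 0.05820 J; k = 0.00953 kN/m = 9.530 N/m.
x = 0.1105 m
0.1105 m × (1 in / 0.02540 m) = 4.351 in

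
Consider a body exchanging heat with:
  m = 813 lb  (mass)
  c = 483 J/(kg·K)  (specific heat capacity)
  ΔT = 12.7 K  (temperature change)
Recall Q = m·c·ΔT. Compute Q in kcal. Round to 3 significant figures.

Q is given directly by: Q = mcΔT.
m = 813 lb = 368.8 kg; c = 483 J/(kg·K); ΔT = 12.7 K.
Q = 2.262×10^6 J
2.262×10^6 J × (1 kcal / 4184 J) = 540.6 kcal

541 kcal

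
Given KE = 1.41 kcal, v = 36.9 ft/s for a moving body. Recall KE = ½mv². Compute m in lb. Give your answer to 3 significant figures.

206 lb

Solving KE = ½mv² for m: m = 2·KE/v².
KE = 1.41 kcal = 5899 J; v = 36.9 ft/s = 11.25 m/s.
m = 93.27 kg
93.27 kg × (1 lb / 0.4536 kg) = 205.6 lb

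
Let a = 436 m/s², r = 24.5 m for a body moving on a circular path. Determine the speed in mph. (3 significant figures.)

Rearranging: v = √(a·r).
a = 436 m/s²; r = 24.5 m.
v = 103.4 m/s
103.4 m/s × (1 mph / 0.4470 m/s) = 231.2 mph

231 mph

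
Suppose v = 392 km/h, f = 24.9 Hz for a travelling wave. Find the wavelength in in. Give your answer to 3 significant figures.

172 in

Solving v = f·λ for λ: λ = v/f.
v = 392 km/h = 108.9 m/s; f = 24.9 Hz.
λ = 4.373 m
4.373 m × (1 in / 0.02540 m) = 172.2 in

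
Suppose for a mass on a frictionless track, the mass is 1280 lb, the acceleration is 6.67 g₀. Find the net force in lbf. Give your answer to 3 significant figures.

8540 lbf

Directly: F = m·a.
m = 1280 lb = 580.6 kg; a = 6.67 g₀ = 65.41 m/s².
F = 37977 N  (the unit combination reduces to kg·m/s² = N)
37977 N × (1 lbf / 4.448 N) = 8538 lbf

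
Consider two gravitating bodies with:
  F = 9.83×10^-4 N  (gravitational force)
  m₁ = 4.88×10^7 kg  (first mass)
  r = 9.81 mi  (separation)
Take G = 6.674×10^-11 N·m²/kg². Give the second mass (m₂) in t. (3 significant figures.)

75200 t

From Newton's law of gravitation: m₂ = F·r²/(G·m₁).
F = 9.83×10^-4 N; m₁ = 4.88×10^7 kg; r = 9.81 mi = 15788 m; G = 6.674×10^-11 N·m²/kg².
m₂ = 7.523×10^7 kg
7.523×10^7 kg × (1 t / 1000 kg) = 75229 t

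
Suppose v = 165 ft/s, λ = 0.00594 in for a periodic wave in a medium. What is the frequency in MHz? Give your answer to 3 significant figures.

Rearranging v = f·λ for f: f = v/λ.
v = 165 ft/s = 50.29 m/s; λ = 0.00594 in = 1.509×10^-4 m.
f = 3.333×10^5 Hz
3.333×10^5 Hz × (1 MHz / 1.000×10^6 Hz) = 0.3333 MHz

0.333 MHz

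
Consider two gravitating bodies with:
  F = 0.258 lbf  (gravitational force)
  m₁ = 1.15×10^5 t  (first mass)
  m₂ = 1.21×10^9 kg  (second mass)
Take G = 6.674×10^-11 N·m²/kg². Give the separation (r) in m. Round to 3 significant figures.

2840 m

Solving F = G·m₁·m₂/r² for r: r = √(G·m₁m₂/F).
F = 0.258 lbf = 1.148 N; m₁ = 1.15×10^5 t = 1.150×10^8 kg; m₂ = 1.21×10^9 kg; G = 6.674×10^-11 N·m²/kg².
r = 2845 m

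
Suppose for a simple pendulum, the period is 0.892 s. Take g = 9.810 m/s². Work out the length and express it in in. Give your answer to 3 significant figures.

7.78 in

Rearranging: L = g·(T/2π)².
T = 0.892 s; g = 9.810 m/s².
L = 0.1977 m
0.1977 m × (1 in / 0.02540 m) = 7.784 in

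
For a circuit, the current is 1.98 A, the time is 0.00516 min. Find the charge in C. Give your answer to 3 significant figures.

q is given directly by: q = It.
I = 1.98 A; t = 0.00516 min = 0.3096 s.
q = 0.6130 C

0.613 C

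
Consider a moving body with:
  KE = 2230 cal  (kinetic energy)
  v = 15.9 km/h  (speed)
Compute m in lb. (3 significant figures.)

Solving KE = ½mv² for m: m = 2·KE/v².
KE = 2230 cal = 9330 J; v = 15.9 km/h = 4.417 m/s.
m = 956.6 kg
956.6 kg × (1 lb / 0.4536 kg) = 2109 lb

2110 lb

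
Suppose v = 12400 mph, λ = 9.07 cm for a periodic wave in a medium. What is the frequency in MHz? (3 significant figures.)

0.0611 MHz

Rearranging v = f·λ for f: f = v/λ.
v = 12400 mph = 5543 m/s; λ = 9.07 cm = 0.09070 m.
f = 61117 Hz
61117 Hz × (1 MHz / 1.000×10^6 Hz) = 0.06112 MHz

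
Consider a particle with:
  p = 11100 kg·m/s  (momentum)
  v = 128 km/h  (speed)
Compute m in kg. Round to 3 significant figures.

Solving p = m·v for m: m = p/v.
p = 11100 kg·m/s; v = 128 km/h = 35.56 m/s.
m = 312.2 kg

312 kg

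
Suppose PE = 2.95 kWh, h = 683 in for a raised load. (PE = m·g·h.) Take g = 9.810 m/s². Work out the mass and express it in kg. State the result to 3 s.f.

62400 kg

Rearranging PE = m·g·h for m: m = PE/(g·h).
PE = 2.95 kWh = 1.062×10^7 J; h = 683 in = 17.35 m; g = 9.810 m/s².
m = 62402 kg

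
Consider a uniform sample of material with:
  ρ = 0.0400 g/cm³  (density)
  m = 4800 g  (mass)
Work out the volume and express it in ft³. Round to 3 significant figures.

Solving ρ = m/V for V: V = m/ρ.
ρ = 0.0400 g/cm³ = 40.00 kg/m³; m = 4800 g = 4.800 kg.
V = 0.1200 m³
0.1200 m³ × (1 ft³ / 0.02832 m³) = 4.238 ft³

4.24 ft³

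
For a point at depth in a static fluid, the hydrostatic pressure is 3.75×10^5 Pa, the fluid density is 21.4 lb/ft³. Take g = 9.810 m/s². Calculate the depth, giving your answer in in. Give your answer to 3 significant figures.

4390 in

Rearranging P = ρ·g·h for h: h = P/(ρ·g).
P = 3.75×10^5 Pa; ρ = 21.4 lb/ft³ = 342.8 kg/m³; g = 9.810 m/s².
h = 111.5 m
111.5 m × (1 in / 0.02540 m) = 4390 in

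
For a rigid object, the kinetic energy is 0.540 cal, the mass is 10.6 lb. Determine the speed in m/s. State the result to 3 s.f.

0.969 m/s

Solving KE = ½mv² for v: v = √(2·KE/m).
KE = 0.540 cal = 2.259 J; m = 10.6 lb = 4.808 kg.
v = 0.9694 m/s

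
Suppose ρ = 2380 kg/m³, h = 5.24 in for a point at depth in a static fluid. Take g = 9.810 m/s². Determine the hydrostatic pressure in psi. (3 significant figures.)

0.451 psi

Directly: P = ρgh.
ρ = 2380 kg/m³; h = 5.24 in = 0.1331 m; g = 9.810 m/s².
P = 3107 Pa
3107 Pa × (1 psi / 6895 Pa) = 0.4507 psi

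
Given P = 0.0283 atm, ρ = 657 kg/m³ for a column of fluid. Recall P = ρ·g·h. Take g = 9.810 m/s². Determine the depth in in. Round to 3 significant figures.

17.5 in

Solving P = ρ·g·h for h: h = P/(ρ·g).
P = 0.0283 atm = 2867 Pa; ρ = 657 kg/m³; g = 9.810 m/s².
h = 0.4449 m
0.4449 m × (1 in / 0.02540 m) = 17.52 in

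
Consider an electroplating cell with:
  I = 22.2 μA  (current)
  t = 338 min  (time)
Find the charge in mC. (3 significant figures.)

Directly: q = It.
I = 22.2 μA = 2.220×10^-5 A; t = 338 min = 20280 s.
q = 0.4502 C
0.4502 C × (1 mC / 0.001000 C) = 450.2 mC

450 mC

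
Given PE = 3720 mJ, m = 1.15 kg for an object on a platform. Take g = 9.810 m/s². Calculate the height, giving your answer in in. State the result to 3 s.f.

13.0 in

Solving PE = m·g·h for h: h = PE/(m·g).
PE = 3720 mJ = 3.720 J; m = 1.15 kg; g = 9.810 m/s².
h = 0.3297 m
0.3297 m × (1 in / 0.02540 m) = 12.98 in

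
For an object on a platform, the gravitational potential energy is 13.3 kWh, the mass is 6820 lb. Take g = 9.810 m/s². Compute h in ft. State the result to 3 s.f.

5180 ft

Rearranging: h = PE/(m·g).
PE = 13.3 kWh = 4.788×10^7 J; m = 6820 lb = 3093 kg; g = 9.810 m/s².
h = 1578 m
1578 m × (1 ft / 0.3048 m) = 5176 ft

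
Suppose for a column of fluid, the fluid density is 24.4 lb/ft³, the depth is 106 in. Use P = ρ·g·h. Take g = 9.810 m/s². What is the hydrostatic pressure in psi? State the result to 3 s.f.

P is given directly by: P = ρgh.
ρ = 24.4 lb/ft³ = 390.9 kg/m³; h = 106 in = 2.692 m; g = 9.810 m/s².
P = 10323 Pa
10323 Pa × (1 psi / 6895 Pa) = 1.497 psi

1.50 psi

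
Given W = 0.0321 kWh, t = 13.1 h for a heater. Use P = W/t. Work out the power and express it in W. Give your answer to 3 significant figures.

Directly: P = W/t.
W = 0.0321 kWh = 1.156×10^5 J; t = 13.1 h = 47160 s.
P = 2.450 W

2.45 W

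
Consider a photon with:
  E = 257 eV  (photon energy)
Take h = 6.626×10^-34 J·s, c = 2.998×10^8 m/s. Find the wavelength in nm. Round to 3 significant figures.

4.82 nm

Rearranging: λ = hc/E.
E = 257 eV = 4.118×10^-17 J; h = 6.626×10^-34 J·s; c = 2.998×10^8 m/s.
λ = 4.824×10^-9 m
4.824×10^-9 m × (1 nm / 1.000×10^-9 m) = 4.824 nm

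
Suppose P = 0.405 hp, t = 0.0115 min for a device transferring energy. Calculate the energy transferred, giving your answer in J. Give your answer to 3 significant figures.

208 J

Rearranging: W = P·t.
P = 0.405 hp = 302.0 W; t = 0.0115 min = 0.6900 s.
W = 208.4 J  (the unit combination reduces to kg·m²/s² = J)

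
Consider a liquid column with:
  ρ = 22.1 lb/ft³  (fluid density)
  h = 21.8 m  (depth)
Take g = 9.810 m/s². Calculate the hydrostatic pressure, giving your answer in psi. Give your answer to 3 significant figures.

11.0 psi

P is given directly by: P = ρgh.
ρ = 22.1 lb/ft³ = 354.0 kg/m³; h = 21.8 m; g = 9.810 m/s².
P = 75707 Pa
75707 Pa × (1 psi / 6895 Pa) = 10.98 psi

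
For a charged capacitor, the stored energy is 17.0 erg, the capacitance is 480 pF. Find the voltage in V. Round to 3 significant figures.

84.2 V

Rearranging E = ½C·V² for V: V = √(2E/C).
E = 17.0 erg = 1.700×10^-6 J; C = 480 pF = 4.800×10^-10 F.
V = 84.16 V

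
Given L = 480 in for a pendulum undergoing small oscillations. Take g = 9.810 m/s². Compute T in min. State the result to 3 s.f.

0.117 min

T is given directly by: T = 2π√(L/g).
L = 480 in = 12.19 m; g = 9.810 m/s².
T = 7.005 s
7.005 s × (1 min / 60.00 s) = 0.1167 min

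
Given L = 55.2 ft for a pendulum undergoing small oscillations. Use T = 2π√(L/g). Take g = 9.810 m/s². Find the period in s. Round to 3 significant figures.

8.23 s

Directly: T = 2π√(L/g).
L = 55.2 ft = 16.82 m; g = 9.810 m/s².
T = 8.229 s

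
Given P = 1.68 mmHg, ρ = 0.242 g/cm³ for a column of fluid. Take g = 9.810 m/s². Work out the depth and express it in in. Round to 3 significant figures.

Rearranging: h = P/(ρ·g).
P = 1.68 mmHg = 224.0 Pa; ρ = 0.242 g/cm³ = 242.0 kg/m³; g = 9.810 m/s².
h = 0.09435 m
0.09435 m × (1 in / 0.02540 m) = 3.714 in

3.71 in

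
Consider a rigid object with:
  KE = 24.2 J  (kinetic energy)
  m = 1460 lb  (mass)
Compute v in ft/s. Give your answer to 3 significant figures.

Rearranging: v = √(2·KE/m).
KE = 24.2 J; m = 1460 lb = 662.2 kg.
v = 0.2703 m/s
0.2703 m/s × (1 ft/s / 0.3048 m/s) = 0.8869 ft/s

0.887 ft/s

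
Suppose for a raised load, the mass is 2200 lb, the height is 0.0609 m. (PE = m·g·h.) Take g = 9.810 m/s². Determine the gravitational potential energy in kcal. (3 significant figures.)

0.142 kcal

PE is given directly by: PE = mgh.
m = 2200 lb = 997.9 kg; h = 0.0609 m; g = 9.810 m/s².
PE = 596.2 J
596.2 J × (1 kcal / 4184 J) = 0.1425 kcal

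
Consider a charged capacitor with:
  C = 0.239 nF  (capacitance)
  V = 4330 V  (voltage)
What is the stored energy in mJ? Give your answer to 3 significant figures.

E is given directly by: E = ½CV².
C = 0.239 nF = 2.390×10^-10 F; V = 4330 V.
E = 0.002240 J
0.002240 J × (1 mJ / 0.001000 J) = 2.240 mJ

2.24 mJ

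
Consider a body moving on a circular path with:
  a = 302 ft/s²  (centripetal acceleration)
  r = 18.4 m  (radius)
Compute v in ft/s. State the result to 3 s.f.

Solving a = v²/r for v: v = √(a·r).
a = 302 ft/s² = 92.05 m/s²; r = 18.4 m.
v = 41.15 m/s
41.15 m/s × (1 ft/s / 0.3048 m/s) = 135.0 ft/s

135 ft/s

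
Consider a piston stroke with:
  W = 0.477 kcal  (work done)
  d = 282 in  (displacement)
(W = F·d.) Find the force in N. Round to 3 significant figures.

279 N

Rearranging: F = W/d.
W = 0.477 kcal = 1996 J; d = 282 in = 7.163 m.
F = 278.6 N  (the unit combination reduces to kg·m/s² = N)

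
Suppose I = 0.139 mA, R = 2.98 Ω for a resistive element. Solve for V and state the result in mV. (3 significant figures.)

0.414 mV

V is given directly by: V = IR.
I = 0.139 mA = 1.390×10^-4 A; R = 2.98 Ω.
V = 4.142×10^-4 V
4.142×10^-4 V × (1 mV / 0.001000 V) = 0.4142 mV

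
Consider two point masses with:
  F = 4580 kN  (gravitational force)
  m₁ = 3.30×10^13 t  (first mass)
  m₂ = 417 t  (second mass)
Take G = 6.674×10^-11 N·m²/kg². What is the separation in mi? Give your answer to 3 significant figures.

From Newton's law of gravitation: r = √(G·m₁m₂/F).
F = 4580 kN = 4.580×10^6 N; m₁ = 3.30×10^13 t = 3.300×10^16 kg; m₂ = 417 t = 4.170×10^5 kg; G = 6.674×10^-11 N·m²/kg².
r = 447.8 m
447.8 m × (1 mi / 1609 m) = 0.2783 mi

0.278 mi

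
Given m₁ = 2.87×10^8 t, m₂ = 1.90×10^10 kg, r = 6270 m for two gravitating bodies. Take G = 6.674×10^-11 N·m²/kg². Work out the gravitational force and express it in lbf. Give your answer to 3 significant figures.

Directly: F = Gm₁m₂/r².
m₁ = 2.87×10^8 t = 2.870×10^11 kg; m₂ = 1.90×10^10 kg; r = 6270 m; G = 6.674×10^-11 N·m²/kg².
F = 9257 N
9257 N × (1 lbf / 4.448 N) = 2081 lbf

2080 lbf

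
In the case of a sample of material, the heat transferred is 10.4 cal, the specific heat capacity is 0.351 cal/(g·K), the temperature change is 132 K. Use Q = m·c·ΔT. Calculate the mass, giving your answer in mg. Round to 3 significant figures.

Solving Q = m·c·ΔT for m: m = Q/(c·ΔT).
Q = 10.4 cal = 43.51 J; c = 0.351 cal/(g·K) = 1469 J/(kg·K); ΔT = 132 K.
m = 2.245×10^-4 kg
2.245×10^-4 kg × (1 mg / 1.000×10^-6 kg) = 224.5 mg

224 mg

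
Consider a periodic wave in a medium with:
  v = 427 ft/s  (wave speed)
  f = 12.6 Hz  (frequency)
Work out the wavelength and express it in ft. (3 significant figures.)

Solving v = f·λ for λ: λ = v/f.
v = 427 ft/s = 130.1 m/s; f = 12.6 Hz.
λ = 10.33 m
10.33 m × (1 ft / 0.3048 m) = 33.89 ft

33.9 ft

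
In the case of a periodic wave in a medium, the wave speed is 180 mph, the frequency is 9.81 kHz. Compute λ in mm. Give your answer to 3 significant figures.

8.20 mm

Rearranging v = f·λ for λ: λ = v/f.
v = 180 mph = 80.47 m/s; f = 9.81 kHz = 9810 Hz.
λ = 0.008203 m
0.008203 m × (1 mm / 0.001000 m) = 8.203 mm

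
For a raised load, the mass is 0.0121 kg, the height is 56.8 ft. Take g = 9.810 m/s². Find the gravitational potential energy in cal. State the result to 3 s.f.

0.491 cal

PE is given directly by: PE = mgh.
m = 0.0121 kg; h = 56.8 ft = 17.31 m; g = 9.810 m/s².
PE = 2.055 J  (the unit combination reduces to kg·m²/s² = J)
2.055 J × (1 cal / 4.184 J) = 0.4912 cal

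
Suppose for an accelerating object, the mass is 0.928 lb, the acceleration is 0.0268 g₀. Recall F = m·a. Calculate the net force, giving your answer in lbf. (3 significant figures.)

0.0249 lbf

Directly: F = m·a.
m = 0.928 lb = 0.4209 kg; a = 0.0268 g₀ = 0.2628 m/s².
F = 0.1106 N
0.1106 N × (1 lbf / 4.448 N) = 0.02487 lbf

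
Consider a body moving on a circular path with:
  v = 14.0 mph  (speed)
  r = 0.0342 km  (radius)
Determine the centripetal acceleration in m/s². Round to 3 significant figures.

1.15 m/s²

a is given directly by: a = v²/r.
v = 14.0 mph = 6.259 m/s; r = 0.0342 km = 34.20 m.
a = 1.145 m/s²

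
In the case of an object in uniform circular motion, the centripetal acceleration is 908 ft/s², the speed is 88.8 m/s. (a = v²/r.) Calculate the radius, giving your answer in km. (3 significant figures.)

0.0285 km

Solving a = v²/r for r: r = v²/a.
a = 908 ft/s² = 276.8 m/s²; v = 88.8 m/s.
r = 28.49 m
28.49 m × (1 km / 1000 m) = 0.02849 km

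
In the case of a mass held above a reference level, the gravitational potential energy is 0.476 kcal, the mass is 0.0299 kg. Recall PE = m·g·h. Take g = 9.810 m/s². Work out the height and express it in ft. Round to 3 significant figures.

Rearranging PE = m·g·h for h: h = PE/(m·g).
PE = 0.476 kcal = 1992 J; m = 0.0299 kg; g = 9.810 m/s².
h = 6790 m
6790 m × (1 ft / 0.3048 m) = 22276 ft

22300 ft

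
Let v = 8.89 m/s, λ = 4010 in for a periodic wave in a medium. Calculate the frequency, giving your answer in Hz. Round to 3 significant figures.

Solving v = f·λ for f: f = v/λ.
v = 8.89 m/s; λ = 4010 in = 101.9 m.
f = 0.08728 Hz

0.0873 Hz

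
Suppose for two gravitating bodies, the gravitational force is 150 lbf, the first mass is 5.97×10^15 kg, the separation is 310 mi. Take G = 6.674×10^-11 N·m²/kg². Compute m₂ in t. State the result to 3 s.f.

4.17×10^5 t

Rearranging F = G·m₁·m₂/r² for m₂: m₂ = F·r²/(G·m₁).
F = 150 lbf = 667.2 N; m₁ = 5.97×10^15 kg; r = 310 mi = 4.989×10^5 m; G = 6.674×10^-11 N·m²/kg².
m₂ = 4.168×10^8 kg
4.168×10^8 kg × (1 t / 1000 kg) = 4.168×10^5 t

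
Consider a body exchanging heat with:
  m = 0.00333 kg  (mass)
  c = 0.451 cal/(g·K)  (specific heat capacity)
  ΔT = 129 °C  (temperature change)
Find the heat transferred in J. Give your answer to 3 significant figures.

Q is given directly by: Q = mcΔT.
m = 0.00333 kg; c = 0.451 cal/(g·K) = 1887 J/(kg·K); ΔT = 129 °C = 129.0 K.
Q = 810.6 J

811 J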